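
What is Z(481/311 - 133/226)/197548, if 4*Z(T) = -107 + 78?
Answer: -1/27248 ≈ -3.6700e-5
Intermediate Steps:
Z(T) = -29/4 (Z(T) = (-107 + 78)/4 = (1/4)*(-29) = -29/4)
Z(481/311 - 133/226)/197548 = -29/4/197548 = -29/4*1/197548 = -1/27248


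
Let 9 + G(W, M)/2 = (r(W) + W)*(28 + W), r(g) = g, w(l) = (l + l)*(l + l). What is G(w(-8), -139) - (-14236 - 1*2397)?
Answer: 307431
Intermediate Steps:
w(l) = 4*l² (w(l) = (2*l)*(2*l) = 4*l²)
G(W, M) = -18 + 4*W*(28 + W) (G(W, M) = -18 + 2*((W + W)*(28 + W)) = -18 + 2*((2*W)*(28 + W)) = -18 + 2*(2*W*(28 + W)) = -18 + 4*W*(28 + W))
G(w(-8), -139) - (-14236 - 1*2397) = (-18 + 4*(4*(-8)²)² + 112*(4*(-8)²)) - (-14236 - 1*2397) = (-18 + 4*(4*64)² + 112*(4*64)) - (-14236 - 2397) = (-18 + 4*256² + 112*256) - 1*(-16633) = (-18 + 4*65536 + 28672) + 16633 = (-18 + 262144 + 28672) + 16633 = 290798 + 16633 = 307431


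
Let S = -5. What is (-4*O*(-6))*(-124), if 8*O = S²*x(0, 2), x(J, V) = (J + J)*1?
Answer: 0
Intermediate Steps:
x(J, V) = 2*J (x(J, V) = (2*J)*1 = 2*J)
O = 0 (O = ((-5)²*(2*0))/8 = (25*0)/8 = (⅛)*0 = 0)
(-4*O*(-6))*(-124) = (-4*0*(-6))*(-124) = (0*(-6))*(-124) = 0*(-124) = 0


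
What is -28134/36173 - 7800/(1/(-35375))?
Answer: 9981034996866/36173 ≈ 2.7592e+8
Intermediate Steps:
-28134/36173 - 7800/(1/(-35375)) = -28134*1/36173 - 7800/(-1/35375) = -28134/36173 - 7800*(-35375) = -28134/36173 + 275925000 = 9981034996866/36173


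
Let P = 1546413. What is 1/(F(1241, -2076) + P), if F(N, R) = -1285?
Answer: 1/1545128 ≈ 6.4720e-7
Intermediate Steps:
1/(F(1241, -2076) + P) = 1/(-1285 + 1546413) = 1/1545128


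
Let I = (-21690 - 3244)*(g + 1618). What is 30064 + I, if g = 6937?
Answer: -213280306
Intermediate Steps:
I = -213310370 (I = (-21690 - 3244)*(6937 + 1618) = -24934*8555 = -213310370)
30064 + I = 30064 - 213310370 = -213280306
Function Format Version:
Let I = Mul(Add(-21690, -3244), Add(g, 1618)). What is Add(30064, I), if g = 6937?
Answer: -213280306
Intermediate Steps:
I = -213310370 (I = Mul(Add(-21690, -3244), Add(6937, 1618)) = Mul(-24934, 8555) = -213310370)
Add(30064, I) = Add(30064, -213310370) = -213280306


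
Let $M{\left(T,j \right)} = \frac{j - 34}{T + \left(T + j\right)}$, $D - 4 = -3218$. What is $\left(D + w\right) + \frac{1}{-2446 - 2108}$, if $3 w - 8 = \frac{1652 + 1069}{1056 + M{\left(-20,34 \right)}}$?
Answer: $- \frac{233928025}{72864} \approx -3210.5$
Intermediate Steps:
$D = -3214$ ($D = 4 - 3218 = -3214$)
$M{\left(T,j \right)} = \frac{-34 + j}{j + 2 T}$
$w = \frac{1241}{352}$ ($w = \frac{8}{3} + \frac{\left(1652 + 1069\right) \frac{1}{1056 + \frac{-34 + 34}{34 + 2 \left(-20\right)}}}{3} = \frac{8}{3} + \frac{2721 \frac{1}{1056 + \frac{1}{34 - 40} \cdot 0}}{3} = \frac{8}{3} + \frac{2721 \frac{1}{1056 + \frac{1}{-6} \cdot 0}}{3} = \frac{8}{3} + \frac{2721 \frac{1}{1056 - 0}}{3} = \frac{8}{3} + \frac{2721 \frac{1}{1056 + 0}}{3} = \frac{8}{3} + \frac{2721 \cdot \frac{1}{1056}}{3} = \frac{8}{3} + \frac{1}{3} \cdot \frac{907}{352} = \frac{8}{3} + \frac{907}{1056} = \frac{1241}{352} \approx 3.5256$)
$\left(D + w\right) + \frac{1}{-2446 - 2108} = \left(-3214 + \frac{1241}{352}\right) + \frac{1}{-2446 - 2108} = - \frac{1130087}{352} + \frac{1}{-4554} = - \frac{1130087}{352} - \frac{1}{4554} = - \frac{233928025}{72864}$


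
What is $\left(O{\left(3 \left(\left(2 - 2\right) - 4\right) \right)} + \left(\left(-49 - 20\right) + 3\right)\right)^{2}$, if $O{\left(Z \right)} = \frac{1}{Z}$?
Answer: $\frac{628849}{144} \approx 4367.0$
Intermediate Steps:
$\left(O{\left(3 \left(\left(2 - 2\right) - 4\right) \right)} + \left(\left(-49 - 20\right) + 3\right)\right)^{2} = \left(\frac{1}{3 \left(\left(2 - 2\right) - 4\right)} + \left(\left(-49 - 20\right) + 3\right)\right)^{2} = \left(\frac{1}{3 \left(0 - 4\right)} + \left(-69 + 3\right)\right)^{2} = \left(\frac{1}{3 \left(-4\right)} - 66\right)^{2} = \left(\frac{1}{-12} - 66\right)^{2} = \left(- \frac{1}{12} - 66\right)^{2} = \left(- \frac{793}{12}\right)^{2} = \frac{628849}{144}$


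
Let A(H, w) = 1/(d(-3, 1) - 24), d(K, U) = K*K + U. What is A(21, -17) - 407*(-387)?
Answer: 2205125/14 ≈ 1.5751e+5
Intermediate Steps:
d(K, U) = U + K**2 (d(K, U) = K**2 + U = U + K**2)
A(H, w) = -1/14 (A(H, w) = 1/((1 + (-3)**2) - 24) = 1/((1 + 9) - 24) = 1/(10 - 24) = 1/(-14) = -1/14)
A(21, -17) - 407*(-387) = -1/14 - 407*(-387) = -1/14 + 157509 = 2205125/14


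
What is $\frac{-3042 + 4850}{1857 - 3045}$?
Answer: $- \frac{452}{297} \approx -1.5219$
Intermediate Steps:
$\frac{-3042 + 4850}{1857 - 3045} = \frac{1808}{-1188} = 1808 \left(- \frac{1}{1188}\right) = - \frac{452}{297}$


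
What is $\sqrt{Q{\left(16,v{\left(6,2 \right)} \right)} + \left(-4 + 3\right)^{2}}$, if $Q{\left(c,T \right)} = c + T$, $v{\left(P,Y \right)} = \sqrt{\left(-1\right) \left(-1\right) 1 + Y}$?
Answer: $\sqrt{17 + \sqrt{3}} \approx 4.3281$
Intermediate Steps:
$v{\left(P,Y \right)} = \sqrt{1 + Y}$ ($v{\left(P,Y \right)} = \sqrt{1 \cdot 1 + Y} = \sqrt{1 + Y}$)
$Q{\left(c,T \right)} = T + c$
$\sqrt{Q{\left(16,v{\left(6,2 \right)} \right)} + \left(-4 + 3\right)^{2}} = \sqrt{\left(\sqrt{1 + 2} + 16\right) + \left(-4 + 3\right)^{2}} = \sqrt{\left(\sqrt{3} + 16\right) + \left(-1\right)^{2}} = \sqrt{\left(16 + \sqrt{3}\right) + 1} = \sqrt{17 + \sqrt{3}}$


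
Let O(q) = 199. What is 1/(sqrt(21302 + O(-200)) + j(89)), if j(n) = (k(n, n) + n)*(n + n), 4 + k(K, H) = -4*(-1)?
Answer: 15842/250947463 - 3*sqrt(2389)/250947463 ≈ 6.2544e-5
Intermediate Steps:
k(K, H) = 0 (k(K, H) = -4 - 4*(-1) = -4 + 4 = 0)
j(n) = 2*n**2 (j(n) = (0 + n)*(n + n) = n*(2*n) = 2*n**2)
1/(sqrt(21302 + O(-200)) + j(89)) = 1/(sqrt(21302 + 199) + 2*89**2) = 1/(sqrt(21501) + 2*7921) = 1/(3*sqrt(2389) + 15842) = 1/(15842 + 3*sqrt(2389))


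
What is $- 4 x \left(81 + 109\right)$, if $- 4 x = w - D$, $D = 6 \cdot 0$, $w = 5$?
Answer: $950$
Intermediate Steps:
$D = 0$
$x = - \frac{5}{4}$ ($x = - \frac{5 - 0}{4} = - \frac{5 + 0}{4} = \left(- \frac{1}{4}\right) 5 = - \frac{5}{4} \approx -1.25$)
$- 4 x \left(81 + 109\right) = \left(-4\right) \left(- \frac{5}{4}\right) \left(81 + 109\right) = 5 \cdot 190 = 950$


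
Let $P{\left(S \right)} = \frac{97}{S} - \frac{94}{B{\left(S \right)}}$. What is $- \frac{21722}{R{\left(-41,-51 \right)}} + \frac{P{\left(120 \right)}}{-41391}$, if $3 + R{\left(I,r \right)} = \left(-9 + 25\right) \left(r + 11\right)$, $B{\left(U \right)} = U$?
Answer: $\frac{35963811437}{1064576520} \approx 33.782$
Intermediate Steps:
$R{\left(I,r \right)} = 173 + 16 r$ ($R{\left(I,r \right)} = -3 + \left(-9 + 25\right) \left(r + 11\right) = -3 + 16 \left(11 + r\right) = -3 + \left(176 + 16 r\right) = 173 + 16 r$)
$P{\left(S \right)} = \frac{3}{S}$ ($P{\left(S \right)} = \frac{97}{S} - \frac{94}{S} = \frac{3}{S}$)
$- \frac{21722}{R{\left(-41,-51 \right)}} + \frac{P{\left(120 \right)}}{-41391} = - \frac{21722}{173 + 16 \left(-51\right)} + \frac{3 \cdot \frac{1}{120}}{-41391} = - \frac{21722}{173 - 816} + 3 \cdot \frac{1}{120} \left(- \frac{1}{41391}\right) = - \frac{21722}{-643} + \frac{1}{40} \left(- \frac{1}{41391}\right) = \left(-21722\right) \left(- \frac{1}{643}\right) - \frac{1}{1655640} = \frac{21722}{643} - \frac{1}{1655640} = \frac{35963811437}{1064576520}$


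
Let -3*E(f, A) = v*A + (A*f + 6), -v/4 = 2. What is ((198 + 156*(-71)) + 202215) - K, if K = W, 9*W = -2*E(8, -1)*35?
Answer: 1721893/9 ≈ 1.9132e+5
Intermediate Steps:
v = -8 (v = -4*2 = -8)
E(f, A) = -2 + 8*A/3 - A*f/3 (E(f, A) = -(-8*A + (A*f + 6))/3 = -(-8*A + (6 + A*f))/3 = -(6 - 8*A + A*f)/3 = -2 + 8*A/3 - A*f/3)
W = 140/9 (W = (-2*(-2 + (8/3)*(-1) - 1/3*(-1)*8)*35)/9 = (-2*(-2 - 8/3 + 8/3)*35)/9 = (-2*(-2)*35)/9 = (4*35)/9 = (1/9)*140 = 140/9 ≈ 15.556)
K = 140/9 ≈ 15.556
((198 + 156*(-71)) + 202215) - K = ((198 + 156*(-71)) + 202215) - 1*140/9 = ((198 - 11076) + 202215) - 140/9 = (-10878 + 202215) - 140/9 = 191337 - 140/9 = 1721893/9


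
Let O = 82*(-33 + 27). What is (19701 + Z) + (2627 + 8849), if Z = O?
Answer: 30685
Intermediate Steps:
O = -492 (O = 82*(-6) = -492)
Z = -492
(19701 + Z) + (2627 + 8849) = (19701 - 492) + (2627 + 8849) = 19209 + 11476 = 30685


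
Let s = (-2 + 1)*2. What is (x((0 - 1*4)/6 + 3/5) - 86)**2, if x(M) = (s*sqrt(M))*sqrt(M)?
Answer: 1658944/225 ≈ 7373.1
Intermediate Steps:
s = -2 (s = -1*2 = -2)
x(M) = -2*M (x(M) = (-2*sqrt(M))*sqrt(M) = -2*M)
(x((0 - 1*4)/6 + 3/5) - 86)**2 = (-2*((0 - 1*4)/6 + 3/5) - 86)**2 = (-2*((0 - 4)*(1/6) + 3*(1/5)) - 86)**2 = (-2*(-4*1/6 + 3/5) - 86)**2 = (-2*(-2/3 + 3/5) - 86)**2 = (-2*(-1/15) - 86)**2 = (2/15 - 86)**2 = (-1288/15)**2 = 1658944/225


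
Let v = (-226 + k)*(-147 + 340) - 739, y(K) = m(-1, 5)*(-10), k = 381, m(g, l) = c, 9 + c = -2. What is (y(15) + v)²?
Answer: 857669796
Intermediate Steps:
c = -11 (c = -9 - 2 = -11)
m(g, l) = -11
y(K) = 110 (y(K) = -11*(-10) = 110)
v = 29176 (v = (-226 + 381)*(-147 + 340) - 739 = 155*193 - 739 = 29915 - 739 = 29176)
(y(15) + v)² = (110 + 29176)² = 29286² = 857669796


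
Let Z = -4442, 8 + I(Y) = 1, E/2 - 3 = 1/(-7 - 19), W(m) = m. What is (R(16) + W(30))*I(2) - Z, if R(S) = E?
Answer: 54477/13 ≈ 4190.5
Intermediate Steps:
E = 77/13 (E = 6 + 2/(-7 - 19) = 6 + 2/(-26) = 6 + 2*(-1/26) = 6 - 1/13 = 77/13 ≈ 5.9231)
I(Y) = -7 (I(Y) = -8 + 1 = -7)
R(S) = 77/13
(R(16) + W(30))*I(2) - Z = (77/13 + 30)*(-7) - 1*(-4442) = (467/13)*(-7) + 4442 = -3269/13 + 4442 = 54477/13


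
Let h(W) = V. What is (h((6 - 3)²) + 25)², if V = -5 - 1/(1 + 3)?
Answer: 6241/16 ≈ 390.06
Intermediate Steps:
V = -21/4 (V = -5 - 1/4 = -5 - 1*¼ = -5 - ¼ = -21/4 ≈ -5.2500)
h(W) = -21/4
(h((6 - 3)²) + 25)² = (-21/4 + 25)² = (79/4)² = 6241/16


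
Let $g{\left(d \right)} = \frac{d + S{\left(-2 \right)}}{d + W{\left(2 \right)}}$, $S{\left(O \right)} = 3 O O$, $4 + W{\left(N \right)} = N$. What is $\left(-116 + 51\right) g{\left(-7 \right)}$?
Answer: $\frac{325}{9} \approx 36.111$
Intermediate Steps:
$W{\left(N \right)} = -4 + N$
$S{\left(O \right)} = 3 O^{2}$
$g{\left(d \right)} = \frac{12 + d}{-2 + d}$ ($g{\left(d \right)} = \frac{d + 3 \left(-2\right)^{2}}{d + \left(-4 + 2\right)} = \frac{d + 3 \cdot 4}{d - 2} = \frac{d + 12}{-2 + d} = \frac{12 + d}{-2 + d}$)
$\left(-116 + 51\right) g{\left(-7 \right)} = \left(-116 + 51\right) \frac{12 - 7}{-2 - 7} = - 65 \frac{1}{-9} \cdot 5 = - 65 \left(\left(- \frac{1}{9}\right) 5\right) = \left(-65\right) \left(- \frac{5}{9}\right) = \frac{325}{9}$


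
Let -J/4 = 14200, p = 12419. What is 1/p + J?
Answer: -705399199/12419 ≈ -56800.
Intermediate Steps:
J = -56800 (J = -4*14200 = -56800)
1/p + J = 1/12419 - 56800 = -705399199/12419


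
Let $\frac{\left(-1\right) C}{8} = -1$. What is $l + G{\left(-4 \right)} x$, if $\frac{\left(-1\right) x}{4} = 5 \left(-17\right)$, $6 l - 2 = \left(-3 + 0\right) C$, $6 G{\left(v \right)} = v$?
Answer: $- \frac{691}{3} \approx -230.33$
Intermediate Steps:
$C = 8$ ($C = \left(-8\right) \left(-1\right) = 8$)
$G{\left(v \right)} = \frac{v}{6}$
$l = - \frac{11}{3}$ ($l = \frac{1}{3} + \frac{\left(-3 + 0\right) 8}{6} = \frac{1}{3} + \frac{\left(-3\right) 8}{6} = \frac{1}{3} + \frac{1}{6} \left(-24\right) = \frac{1}{3} - 4 = - \frac{11}{3} \approx -3.6667$)
$x = 340$ ($x = - 4 \cdot 5 \left(-17\right) = \left(-4\right) \left(-85\right) = 340$)
$l + G{\left(-4 \right)} x = - \frac{11}{3} + \frac{1}{6} \left(-4\right) 340 = - \frac{11}{3} - \frac{680}{3} = - \frac{691}{3}$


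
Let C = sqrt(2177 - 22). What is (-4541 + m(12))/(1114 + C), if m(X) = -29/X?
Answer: -30368197/7433046 + 54521*sqrt(2155)/14866092 ≈ -3.9153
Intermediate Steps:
C = sqrt(2155) ≈ 46.422
(-4541 + m(12))/(1114 + C) = (-4541 - 29/12)/(1114 + sqrt(2155)) = -54521/(12*(1114 + sqrt(2155)))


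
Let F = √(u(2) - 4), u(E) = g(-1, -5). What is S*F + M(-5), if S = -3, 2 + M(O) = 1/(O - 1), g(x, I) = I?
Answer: -13/6 - 9*I ≈ -2.1667 - 9.0*I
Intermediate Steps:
M(O) = -2 + 1/(-1 + O) (M(O) = -2 + 1/(O - 1) = -2 + 1/(-1 + O))
u(E) = -5
F = 3*I (F = √(-5 - 4) = √(-9) = 3*I ≈ 3.0*I)
S*F + M(-5) = -9*I + (3 - 2*(-5))/(-1 - 5) = -9*I + (3 + 10)/(-6) = -9*I - ⅙*13 = -9*I - 13/6 = -13/6 - 9*I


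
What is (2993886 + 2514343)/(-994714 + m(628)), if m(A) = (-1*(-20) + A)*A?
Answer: -5508229/587770 ≈ -9.3714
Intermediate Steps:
m(A) = A*(20 + A) (m(A) = (20 + A)*A = A*(20 + A))
(2993886 + 2514343)/(-994714 + m(628)) = (2993886 + 2514343)/(-994714 + 628*(20 + 628)) = 5508229/(-994714 + 628*648) = 5508229/(-994714 + 406944) = 5508229/(-587770) = 5508229*(-1/587770) = -5508229/587770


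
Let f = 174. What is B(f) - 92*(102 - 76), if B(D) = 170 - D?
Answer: -2396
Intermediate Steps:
B(f) - 92*(102 - 76) = (170 - 1*174) - 92*(102 - 76) = (170 - 174) - 92*26 = -4 - 2392 = -2396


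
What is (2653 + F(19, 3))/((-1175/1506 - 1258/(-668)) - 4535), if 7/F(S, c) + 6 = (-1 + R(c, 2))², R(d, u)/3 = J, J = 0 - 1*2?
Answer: -14346428586/24516109397 ≈ -0.58518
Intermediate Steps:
J = -2 (J = 0 - 2 = -2)
R(d, u) = -6 (R(d, u) = 3*(-2) = -6)
F(S, c) = 7/43 (F(S, c) = 7/(-6 + (-1 - 6)²) = 7/(-6 + (-7)²) = 7/(-6 + 49) = 7/43)
(2653 + F(19, 3))/((-1175/1506 - 1258/(-668)) - 4535) = (2653 + 7/43)/((-1175/1506 - 1258/(-668)) - 4535) = 114086/(43*((-1175*1/1506 - 1258*(-1/668)) - 4535)) = 114086/(43*((-1175/1506 + 629/334) - 4535)) = 114086/(43*(138706/125751 - 4535)) = 114086/(43*(-570142079/125751)) = (114086/43)*(-125751/570142079) = -14346428586/24516109397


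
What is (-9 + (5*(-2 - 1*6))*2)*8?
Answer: -712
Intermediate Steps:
(-9 + (5*(-2 - 1*6))*2)*8 = (-9 + (5*(-2 - 6))*2)*8 = (-9 + (5*(-8))*2)*8 = (-9 - 40*2)*8 = (-9 - 80)*8 = -89*8 = -712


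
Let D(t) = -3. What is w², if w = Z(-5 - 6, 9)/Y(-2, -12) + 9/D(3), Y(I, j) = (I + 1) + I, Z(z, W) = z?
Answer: 4/9 ≈ 0.44444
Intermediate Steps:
Y(I, j) = 1 + 2*I (Y(I, j) = (1 + I) + I = 1 + 2*I)
w = ⅔ (w = (-5 - 6)/(1 + 2*(-2)) + 9/(-3) = -11/(1 - 4) + 9*(-⅓) = -11/(-3) - 3 = -11*(-⅓) - 3 = 11/3 - 3 = ⅔ ≈ 0.66667)
w² = (⅔)² = 4/9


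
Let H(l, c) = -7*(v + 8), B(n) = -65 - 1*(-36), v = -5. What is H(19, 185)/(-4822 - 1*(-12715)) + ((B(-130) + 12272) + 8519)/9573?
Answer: 6061979/2798507 ≈ 2.1661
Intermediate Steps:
B(n) = -29 (B(n) = -65 + 36 = -29)
H(l, c) = -21 (H(l, c) = -7*(-5 + 8) = -7*3 = -21)
H(19, 185)/(-4822 - 1*(-12715)) + ((B(-130) + 12272) + 8519)/9573 = -21/(-4822 - 1*(-12715)) + ((-29 + 12272) + 8519)/9573 = -21/(-4822 + 12715) + (12243 + 8519)*(1/9573) = -21/7893 + 20762*(1/9573) = -21*1/7893 + 20762/9573 = -7/2631 + 20762/9573 = 6061979/2798507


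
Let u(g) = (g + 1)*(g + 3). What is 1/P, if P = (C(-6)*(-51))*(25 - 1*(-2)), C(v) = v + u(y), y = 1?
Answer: -1/2754 ≈ -0.00036311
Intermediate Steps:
u(g) = (1 + g)*(3 + g)
C(v) = 8 + v (C(v) = v + (3 + 1**2 + 4*1) = v + (3 + 1 + 4) = v + 8 = 8 + v)
P = -2754 (P = ((8 - 6)*(-51))*(25 - 1*(-2)) = (2*(-51))*(25 + 2) = -102*27 = -2754)
1/P = 1/(-2754) = -1/2754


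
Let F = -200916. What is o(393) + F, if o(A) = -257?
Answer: -201173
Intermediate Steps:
o(393) + F = -257 - 200916 = -201173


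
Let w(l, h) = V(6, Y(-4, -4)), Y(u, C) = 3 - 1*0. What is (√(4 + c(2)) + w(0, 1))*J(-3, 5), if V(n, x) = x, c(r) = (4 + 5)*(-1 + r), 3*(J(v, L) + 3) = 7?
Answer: -2 - 2*√13/3 ≈ -4.4037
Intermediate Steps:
Y(u, C) = 3 (Y(u, C) = 3 + 0 = 3)
J(v, L) = -⅔ (J(v, L) = -3 + (⅓)*7 = -3 + 7/3 = -⅔)
c(r) = -9 + 9*r (c(r) = 9*(-1 + r) = -9 + 9*r)
w(l, h) = 3
(√(4 + c(2)) + w(0, 1))*J(-3, 5) = (√(4 + (-9 + 9*2)) + 3)*(-⅔) = (√(4 + (-9 + 18)) + 3)*(-⅔) = (√(4 + 9) + 3)*(-⅔) = (√13 + 3)*(-⅔) = (3 + √13)*(-⅔) = -2 - 2*√13/3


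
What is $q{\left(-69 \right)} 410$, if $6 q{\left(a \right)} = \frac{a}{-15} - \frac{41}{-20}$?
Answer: $\frac{5453}{12} \approx 454.42$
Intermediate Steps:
$q{\left(a \right)} = \frac{41}{120} - \frac{a}{90}$ ($q{\left(a \right)} = \frac{\frac{a}{-15} - \frac{41}{-20}}{6} = \frac{a \left(- \frac{1}{15}\right) - - \frac{41}{20}}{6} = \frac{- \frac{a}{15} + \frac{41}{20}}{6} = \frac{\frac{41}{20} - \frac{a}{15}}{6} = \frac{41}{120} - \frac{a}{90}$)
$q{\left(-69 \right)} 410 = \left(\frac{41}{120} - - \frac{23}{30}\right) 410 = \left(\frac{41}{120} + \frac{23}{30}\right) 410 = \frac{133}{120} \cdot 410 = \frac{5453}{12}$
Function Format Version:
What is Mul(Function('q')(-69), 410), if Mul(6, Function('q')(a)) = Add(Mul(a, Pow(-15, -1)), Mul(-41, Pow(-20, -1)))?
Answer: Rational(5453, 12) ≈ 454.42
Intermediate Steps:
Function('q')(a) = Add(Rational(41, 120), Mul(Rational(-1, 90), a)) (Function('q')(a) = Mul(Rational(1, 6), Add(Mul(a, Pow(-15, -1)), Mul(-41, Pow(-20, -1)))) = Mul(Rational(1, 6), Add(Mul(a, Rational(-1, 15)), Mul(-41, Rational(-1, 20)))) = Mul(Rational(1, 6), Add(Mul(Rational(-1, 15), a), Rational(41, 20))) = Mul(Rational(1, 6), Add(Rational(41, 20), Mul(Rational(-1, 15), a))) = Add(Rational(41, 120), Mul(Rational(-1, 90), a)))
Mul(Function('q')(-69), 410) = Mul(Add(Rational(41, 120), Mul(Rational(-1, 90), -69)), 410) = Mul(Add(Rational(41, 120), Rational(23, 30)), 410) = Mul(Rational(133, 120), 410) = Rational(5453, 12)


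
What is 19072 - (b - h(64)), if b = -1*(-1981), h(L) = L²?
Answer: 21187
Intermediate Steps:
b = 1981
19072 - (b - h(64)) = 19072 - (1981 - 1*64²) = 19072 - (1981 - 1*4096) = 19072 - (1981 - 4096) = 19072 - 1*(-2115) = 19072 + 2115 = 21187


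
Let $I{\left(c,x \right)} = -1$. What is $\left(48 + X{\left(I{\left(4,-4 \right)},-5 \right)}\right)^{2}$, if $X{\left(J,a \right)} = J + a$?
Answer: $1764$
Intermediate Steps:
$\left(48 + X{\left(I{\left(4,-4 \right)},-5 \right)}\right)^{2} = \left(48 - 6\right)^{2} = 42^{2} = 1764$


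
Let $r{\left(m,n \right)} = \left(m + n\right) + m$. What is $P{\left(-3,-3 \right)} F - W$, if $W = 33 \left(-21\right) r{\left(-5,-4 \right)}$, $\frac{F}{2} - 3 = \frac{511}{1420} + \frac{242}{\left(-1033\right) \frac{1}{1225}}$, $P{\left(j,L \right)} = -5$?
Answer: $- \frac{1007117015}{146686} \approx -6865.8$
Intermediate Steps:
$r{\left(m,n \right)} = n + 2 m$
$F = - \frac{416030557}{733430}$ ($F = 6 + 2 \left(\frac{511}{1420} + \frac{242}{\left(-1033\right) \frac{1}{1225}}\right) = 6 + 2 \left(511 \cdot \frac{1}{1420} + \frac{242}{\left(-1033\right) \frac{1}{1225}}\right) = 6 + 2 \left(\frac{511}{1420} + \frac{242}{- \frac{1033}{1225}}\right) = 6 + 2 \left(\frac{511}{1420} + 242 \left(- \frac{1225}{1033}\right)\right) = 6 + 2 \left(\frac{511}{1420} - \frac{296450}{1033}\right) = 6 + 2 \left(- \frac{420431137}{1466860}\right) = 6 - \frac{420431137}{733430} = - \frac{416030557}{733430} \approx -567.24$)
$W = 9702$ ($W = 33 \left(-21\right) \left(-4 + 2 \left(-5\right)\right) = - 693 \left(-4 - 10\right) = \left(-693\right) \left(-14\right) = 9702$)
$P{\left(-3,-3 \right)} F - W = \left(-5\right) \left(- \frac{416030557}{733430}\right) - 9702 = \frac{416030557}{146686} - 9702 = - \frac{1007117015}{146686}$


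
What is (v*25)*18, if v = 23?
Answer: 10350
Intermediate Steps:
(v*25)*18 = (23*25)*18 = 575*18 = 10350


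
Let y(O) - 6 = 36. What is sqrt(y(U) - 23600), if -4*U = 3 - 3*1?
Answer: I*sqrt(23558) ≈ 153.49*I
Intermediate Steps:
U = 0 (U = -(3 - 3*1)/4 = -(3 - 3)/4 = -1/4*0 = 0)
y(O) = 42 (y(O) = 6 + 36 = 42)
sqrt(y(U) - 23600) = sqrt(42 - 23600) = sqrt(-23558) = I*sqrt(23558)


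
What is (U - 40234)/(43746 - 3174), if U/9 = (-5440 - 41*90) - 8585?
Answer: -199669/40572 ≈ -4.9213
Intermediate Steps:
U = -159435 (U = 9*((-5440 - 41*90) - 8585) = 9*((-5440 - 3690) - 8585) = 9*(-9130 - 8585) = 9*(-17715) = -159435)
(U - 40234)/(43746 - 3174) = (-159435 - 40234)/(43746 - 3174) = -199669/40572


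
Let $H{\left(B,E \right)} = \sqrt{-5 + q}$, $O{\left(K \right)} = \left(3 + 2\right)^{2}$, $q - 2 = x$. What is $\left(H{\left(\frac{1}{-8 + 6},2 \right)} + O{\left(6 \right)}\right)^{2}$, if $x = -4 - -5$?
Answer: $\left(25 + i \sqrt{2}\right)^{2} \approx 623.0 + 70.711 i$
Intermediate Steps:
$x = 1$ ($x = -4 + 5 = 1$)
$q = 3$ ($q = 2 + 1 = 3$)
$O{\left(K \right)} = 25$ ($O{\left(K \right)} = 5^{2} = 25$)
$H{\left(B,E \right)} = i \sqrt{2}$ ($H{\left(B,E \right)} = \sqrt{-5 + 3} = \sqrt{-2} = i \sqrt{2}$)
$\left(H{\left(\frac{1}{-8 + 6},2 \right)} + O{\left(6 \right)}\right)^{2} = \left(i \sqrt{2} + 25\right)^{2} = \left(25 + i \sqrt{2}\right)^{2}$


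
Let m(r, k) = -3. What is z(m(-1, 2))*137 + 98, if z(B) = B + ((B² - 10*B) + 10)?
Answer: 6400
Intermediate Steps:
z(B) = 10 + B² - 9*B (z(B) = B + (10 + B² - 10*B) = 10 + B² - 9*B)
z(m(-1, 2))*137 + 98 = (10 + (-3)² - 9*(-3))*137 + 98 = (10 + 9 + 27)*137 + 98 = 46*137 + 98 = 6302 + 98 = 6400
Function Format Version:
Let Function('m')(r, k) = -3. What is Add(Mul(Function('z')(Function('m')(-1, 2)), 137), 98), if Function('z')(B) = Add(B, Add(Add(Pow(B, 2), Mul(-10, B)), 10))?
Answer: 6400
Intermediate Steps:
Function('z')(B) = Add(10, Pow(B, 2), Mul(-9, B)) (Function('z')(B) = Add(B, Add(10, Pow(B, 2), Mul(-10, B))) = Add(10, Pow(B, 2), Mul(-9, B)))
Add(Mul(Function('z')(Function('m')(-1, 2)), 137), 98) = Add(Mul(Add(10, Pow(-3, 2), Mul(-9, -3)), 137), 98) = Add(Mul(Add(10, 9, 27), 137), 98) = Add(Mul(46, 137), 98) = Add(6302, 98) = 6400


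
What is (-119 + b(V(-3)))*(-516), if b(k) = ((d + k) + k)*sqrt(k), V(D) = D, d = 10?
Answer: 61404 - 2064*I*sqrt(3) ≈ 61404.0 - 3575.0*I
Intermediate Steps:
b(k) = sqrt(k)*(10 + 2*k) (b(k) = ((10 + k) + k)*sqrt(k) = (10 + 2*k)*sqrt(k) = sqrt(k)*(10 + 2*k))
(-119 + b(V(-3)))*(-516) = (-119 + 2*sqrt(-3)*(5 - 3))*(-516) = (-119 + 2*(I*sqrt(3))*2)*(-516) = (-119 + 4*I*sqrt(3))*(-516) = 61404 - 2064*I*sqrt(3)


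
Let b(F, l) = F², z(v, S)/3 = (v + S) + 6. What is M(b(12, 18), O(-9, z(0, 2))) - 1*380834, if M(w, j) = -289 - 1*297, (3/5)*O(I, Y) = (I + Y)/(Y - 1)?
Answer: -381420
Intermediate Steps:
z(v, S) = 18 + 3*S + 3*v (z(v, S) = 3*((v + S) + 6) = 3*((S + v) + 6) = 3*(6 + S + v) = 18 + 3*S + 3*v)
O(I, Y) = 5*(I + Y)/(3*(-1 + Y)) (O(I, Y) = 5*((I + Y)/(Y - 1))/3 = 5*((I + Y)/(-1 + Y))/3 = 5*(I + Y)/(3*(-1 + Y)))
M(w, j) = -586 (M(w, j) = -289 - 297 = -586)
M(b(12, 18), O(-9, z(0, 2))) - 1*380834 = -586 - 1*380834 = -586 - 380834 = -381420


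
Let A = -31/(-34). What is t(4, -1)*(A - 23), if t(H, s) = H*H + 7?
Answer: -17273/34 ≈ -508.03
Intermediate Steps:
t(H, s) = 7 + H² (t(H, s) = H² + 7 = 7 + H²)
A = 31/34 (A = -31*(-1/34) = 31/34 ≈ 0.91177)
t(4, -1)*(A - 23) = (7 + 4²)*(31/34 - 23) = (7 + 16)*(-751/34) = 23*(-751/34) = -17273/34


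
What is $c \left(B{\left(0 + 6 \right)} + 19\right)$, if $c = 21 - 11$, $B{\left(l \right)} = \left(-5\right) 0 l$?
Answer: $190$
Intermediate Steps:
$B{\left(l \right)} = 0$ ($B{\left(l \right)} = 0 l = 0$)
$c = 10$ ($c = 21 - 11 = 10$)
$c \left(B{\left(0 + 6 \right)} + 19\right) = 10 \left(0 + 19\right) = 10 \cdot 19 = 190$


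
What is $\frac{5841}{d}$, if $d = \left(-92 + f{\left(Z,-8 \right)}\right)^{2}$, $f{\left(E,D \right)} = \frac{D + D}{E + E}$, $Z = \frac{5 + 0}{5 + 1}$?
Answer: $\frac{146025}{258064} \approx 0.56585$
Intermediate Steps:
$Z = \frac{5}{6} \approx 0.83333$
$f{\left(E,D \right)} = \frac{D}{E}$ ($f{\left(E,D \right)} = \frac{2 D}{2 E} = 2 D \frac{1}{2 E} = \frac{D}{E}$)
$d = \frac{258064}{25}$ ($d = \left(-92 - \frac{8}{\frac{5}{6}}\right)^{2} = \left(-92 - \frac{48}{5}\right)^{2} = \left(- \frac{508}{5}\right)^{2} = \frac{258064}{25} \approx 10323.0$)
$\frac{5841}{d} = \frac{5841}{\frac{258064}{25}} = 5841 \cdot \frac{25}{258064} = \frac{146025}{258064}$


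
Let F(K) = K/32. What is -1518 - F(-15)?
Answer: -48561/32 ≈ -1517.5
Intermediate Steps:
F(K) = K/32 (F(K) = K*(1/32) = K/32)
-1518 - F(-15) = -1518 - (-15)/32 = -1518 - 1*(-15/32) = -1518 + 15/32 = -48561/32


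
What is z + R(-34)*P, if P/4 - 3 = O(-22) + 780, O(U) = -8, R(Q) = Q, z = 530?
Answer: -104870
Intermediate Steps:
P = 3100 (P = 12 + 4*(-8 + 780) = 12 + 4*772 = 12 + 3088 = 3100)
z + R(-34)*P = 530 - 34*3100 = 530 - 105400 = -104870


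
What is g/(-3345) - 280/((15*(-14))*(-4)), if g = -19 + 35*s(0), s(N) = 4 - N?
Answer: -412/1115 ≈ -0.36951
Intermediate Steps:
g = 121 (g = -19 + 35*(4 - 1*0) = -19 + 35*(4 + 0) = -19 + 35*4 = -19 + 140 = 121)
g/(-3345) - 280/((15*(-14))*(-4)) = 121/(-3345) - 280/((15*(-14))*(-4)) = 121*(-1/3345) - 280/((-210*(-4))) = -121/3345 - 280/840 = -121/3345 - 280*1/840 = -121/3345 - ⅓ = -412/1115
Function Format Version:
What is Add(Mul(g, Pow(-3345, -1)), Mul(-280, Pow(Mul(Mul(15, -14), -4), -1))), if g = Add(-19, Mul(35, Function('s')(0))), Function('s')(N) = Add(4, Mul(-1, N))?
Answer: Rational(-412, 1115) ≈ -0.36951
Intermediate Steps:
g = 121 (g = Add(-19, Mul(35, Add(4, Mul(-1, 0)))) = Add(-19, Mul(35, Add(4, 0))) = Add(-19, Mul(35, 4)) = Add(-19, 140) = 121)
Add(Mul(g, Pow(-3345, -1)), Mul(-280, Pow(Mul(Mul(15, -14), -4), -1))) = Add(Mul(121, Pow(-3345, -1)), Mul(-280, Pow(Mul(Mul(15, -14), -4), -1))) = Add(Mul(121, Rational(-1, 3345)), Mul(-280, Pow(Mul(-210, -4), -1))) = Add(Rational(-121, 3345), Mul(-280, Pow(840, -1))) = Add(Rational(-121, 3345), Mul(-280, Rational(1, 840))) = Add(Rational(-121, 3345), Rational(-1, 3)) = Rational(-412, 1115)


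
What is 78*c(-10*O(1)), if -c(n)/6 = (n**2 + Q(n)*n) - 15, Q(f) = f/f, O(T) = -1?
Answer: -44460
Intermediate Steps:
Q(f) = 1
c(n) = 90 - 6*n - 6*n**2 (c(n) = -6*((n**2 + 1*n) - 15) = -6*((n**2 + n) - 15) = -6*((n + n**2) - 15) = -6*(-15 + n + n**2) = 90 - 6*n - 6*n**2)
78*c(-10*O(1)) = 78*(90 - (-60)*(-1) - 6*(-10*(-1))**2) = 78*(90 - 6*10 - 6*10**2) = 78*(90 - 60 - 6*100) = 78*(90 - 60 - 600) = 78*(-570) = -44460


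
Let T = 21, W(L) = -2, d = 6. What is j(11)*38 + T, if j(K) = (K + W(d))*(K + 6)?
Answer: 5835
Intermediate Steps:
j(K) = (-2 + K)*(6 + K) (j(K) = (K - 2)*(K + 6) = (-2 + K)*(6 + K))
j(11)*38 + T = (-12 + 11² + 4*11)*38 + 21 = (-12 + 121 + 44)*38 + 21 = 153*38 + 21 = 5814 + 21 = 5835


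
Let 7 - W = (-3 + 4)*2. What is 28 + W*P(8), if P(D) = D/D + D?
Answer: 73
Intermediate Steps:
P(D) = 1 + D
W = 5 (W = 7 - (-3 + 4)*2 = 7 - 2 = 5)
28 + W*P(8) = 28 + 5*(1 + 8) = 28 + 5*9 = 28 + 45 = 73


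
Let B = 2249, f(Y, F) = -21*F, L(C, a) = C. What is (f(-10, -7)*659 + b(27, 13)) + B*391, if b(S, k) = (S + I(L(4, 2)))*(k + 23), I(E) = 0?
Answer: 977204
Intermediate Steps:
b(S, k) = S*(23 + k) (b(S, k) = (S + 0)*(k + 23) = S*(23 + k))
(f(-10, -7)*659 + b(27, 13)) + B*391 = (-21*(-7)*659 + 27*(23 + 13)) + 2249*391 = (147*659 + 27*36) + 879359 = (96873 + 972) + 879359 = 97845 + 879359 = 977204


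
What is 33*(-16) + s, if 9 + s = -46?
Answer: -583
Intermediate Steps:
s = -55 (s = -9 - 46 = -55)
33*(-16) + s = 33*(-16) - 55 = -528 - 55 = -583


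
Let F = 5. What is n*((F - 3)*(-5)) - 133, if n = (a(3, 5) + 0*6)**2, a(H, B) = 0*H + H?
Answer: -223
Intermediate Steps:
a(H, B) = H (a(H, B) = 0 + H = H)
n = 9 (n = (3 + 0*6)**2 = (3 + 0)**2 = 3**2 = 9)
n*((F - 3)*(-5)) - 133 = 9*((5 - 3)*(-5)) - 133 = 9*(2*(-5)) - 133 = 9*(-10) - 133 = -90 - 133 = -223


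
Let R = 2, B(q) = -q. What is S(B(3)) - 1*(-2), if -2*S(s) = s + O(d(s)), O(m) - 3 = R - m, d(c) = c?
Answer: -1/2 ≈ -0.50000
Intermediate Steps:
O(m) = 5 - m (O(m) = 3 + (2 - m) = 5 - m)
S(s) = -5/2 (S(s) = -(s + (5 - s))/2 = -1/2*5 = -5/2)
S(B(3)) - 1*(-2) = -5/2 - 1*(-2) = -5/2 + 2 = -1/2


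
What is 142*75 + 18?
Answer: 10668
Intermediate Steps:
142*75 + 18 = 10650 + 18 = 10668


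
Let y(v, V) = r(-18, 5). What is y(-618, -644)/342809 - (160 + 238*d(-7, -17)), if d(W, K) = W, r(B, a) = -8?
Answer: 516270346/342809 ≈ 1506.0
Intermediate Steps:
y(v, V) = -8
y(-618, -644)/342809 - (160 + 238*d(-7, -17)) = -8/342809 - (160 + 238*(-7)) = -8*1/342809 - (160 - 1666) = -8/342809 - 1*(-1506) = -8/342809 + 1506 = 516270346/342809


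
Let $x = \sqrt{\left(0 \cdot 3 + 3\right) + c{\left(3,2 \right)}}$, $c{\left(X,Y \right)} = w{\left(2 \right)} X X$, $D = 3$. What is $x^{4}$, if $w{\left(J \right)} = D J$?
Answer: $3249$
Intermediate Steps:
$w{\left(J \right)} = 3 J$
$c{\left(X,Y \right)} = 6 X^{2}$ ($c{\left(X,Y \right)} = 3 \cdot 2 X X = 6 X X = 6 X^{2}$)
$x = \sqrt{57}$ ($x = \sqrt{\left(0 \cdot 3 + 3\right) + 6 \cdot 3^{2}} = \sqrt{\left(0 + 3\right) + 6 \cdot 9} = \sqrt{3 + 54} = \sqrt{57} \approx 7.5498$)
$x^{4} = \left(\sqrt{57}\right)^{4} = 3249$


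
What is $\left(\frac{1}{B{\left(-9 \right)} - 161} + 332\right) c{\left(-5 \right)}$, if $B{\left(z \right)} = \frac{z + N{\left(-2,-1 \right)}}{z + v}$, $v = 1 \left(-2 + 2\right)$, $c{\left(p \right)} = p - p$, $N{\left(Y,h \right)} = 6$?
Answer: $0$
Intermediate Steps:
$c{\left(p \right)} = 0$
$v = 0$ ($v = 1 \cdot 0 = 0$)
$B{\left(z \right)} = \frac{6 + z}{z}$ ($B{\left(z \right)} = \frac{z + 6}{z + 0} = \frac{6 + z}{z}$)
$\left(\frac{1}{B{\left(-9 \right)} - 161} + 332\right) c{\left(-5 \right)} = \left(\frac{1}{\frac{6 - 9}{-9} - 161} + 332\right) 0 = \left(\frac{1}{\left(- \frac{1}{9}\right) \left(-3\right) - 161} + 332\right) 0 = \left(\frac{1}{\frac{1}{3} - 161} + 332\right) 0 = \left(\frac{1}{- \frac{482}{3}} + 332\right) 0 = \left(- \frac{3}{482} + 332\right) 0 = \frac{160021}{482} \cdot 0 = 0$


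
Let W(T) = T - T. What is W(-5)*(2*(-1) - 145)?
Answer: 0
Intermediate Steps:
W(T) = 0
W(-5)*(2*(-1) - 145) = 0*(2*(-1) - 145) = 0*(-2 - 145) = 0*(-147) = 0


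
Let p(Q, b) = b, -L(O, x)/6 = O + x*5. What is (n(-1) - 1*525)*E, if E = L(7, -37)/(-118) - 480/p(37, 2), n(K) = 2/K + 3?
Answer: 7699656/59 ≈ 1.3050e+5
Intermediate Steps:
n(K) = 3 + 2/K
L(O, x) = -30*x - 6*O (L(O, x) = -6*(O + x*5) = -6*(O + 5*x) = -30*x - 6*O)
E = -14694/59 (E = (-30*(-37) - 6*7)/(-118) - 480/2 = (1110 - 42)*(-1/118) - 480*½ = 1068*(-1/118) - 240 = -534/59 - 240 = -14694/59 ≈ -249.05)
(n(-1) - 1*525)*E = ((3 + 2/(-1)) - 1*525)*(-14694/59) = ((3 + 2*(-1)) - 525)*(-14694/59) = ((3 - 2) - 525)*(-14694/59) = (1 - 525)*(-14694/59) = -524*(-14694/59) = 7699656/59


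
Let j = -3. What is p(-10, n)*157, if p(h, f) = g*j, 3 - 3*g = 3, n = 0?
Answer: 0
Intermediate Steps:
g = 0 (g = 1 - ⅓*3 = 1 - 1 = 0)
p(h, f) = 0 (p(h, f) = 0*(-3) = 0)
p(-10, n)*157 = 0*157 = 0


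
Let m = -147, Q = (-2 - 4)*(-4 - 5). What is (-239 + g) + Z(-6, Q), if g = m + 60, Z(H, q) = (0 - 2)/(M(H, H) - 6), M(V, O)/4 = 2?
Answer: -327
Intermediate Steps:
M(V, O) = 8 (M(V, O) = 4*2 = 8)
Q = 54 (Q = -6*(-9) = 54)
Z(H, q) = -1 (Z(H, q) = (0 - 2)/(8 - 6) = -2/2 = -2*1/2 = -1)
g = -87 (g = -147 + 60 = -87)
(-239 + g) + Z(-6, Q) = (-239 - 87) - 1 = -326 - 1 = -327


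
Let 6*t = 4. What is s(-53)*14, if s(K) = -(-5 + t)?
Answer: 182/3 ≈ 60.667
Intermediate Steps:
t = ⅔ (t = (⅙)*4 = ⅔ ≈ 0.66667)
s(K) = 13/3 (s(K) = -(-5 + ⅔) = -1*(-13/3) = 13/3)
s(-53)*14 = (13/3)*14 = 182/3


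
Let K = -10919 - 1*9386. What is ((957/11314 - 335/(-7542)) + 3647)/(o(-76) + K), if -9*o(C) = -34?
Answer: -77802550880/433076777213 ≈ -0.17965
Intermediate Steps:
K = -20305 (K = -10919 - 9386 = -20305)
o(C) = 34/9 (o(C) = -⅑*(-34) = 34/9)
((957/11314 - 335/(-7542)) + 3647)/(o(-76) + K) = ((957/11314 - 335/(-7542)) + 3647)/(34/9 - 20305) = ((957*(1/11314) - 335*(-1/7542)) + 3647)/(-182711/9) = ((957/11314 + 335/7542) + 3647)*(-9/182711) = (2751971/21332547 + 3647)*(-9/182711) = (77802550880/21332547)*(-9/182711) = -77802550880/433076777213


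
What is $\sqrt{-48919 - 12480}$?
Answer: $i \sqrt{61399} \approx 247.79 i$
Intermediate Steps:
$\sqrt{-48919 - 12480} = \sqrt{-61399} = i \sqrt{61399}$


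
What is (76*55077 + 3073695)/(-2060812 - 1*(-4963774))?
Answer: 2419849/967654 ≈ 2.5007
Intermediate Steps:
(76*55077 + 3073695)/(-2060812 - 1*(-4963774)) = (4185852 + 3073695)/(-2060812 + 4963774) = 7259547/2902962 = 7259547*(1/2902962) = 2419849/967654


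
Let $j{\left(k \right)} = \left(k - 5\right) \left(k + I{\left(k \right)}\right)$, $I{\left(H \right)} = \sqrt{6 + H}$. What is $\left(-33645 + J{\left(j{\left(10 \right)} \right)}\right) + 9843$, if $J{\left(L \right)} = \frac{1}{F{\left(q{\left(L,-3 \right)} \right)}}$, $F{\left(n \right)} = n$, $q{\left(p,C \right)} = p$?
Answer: $- \frac{1666139}{70} \approx -23802.0$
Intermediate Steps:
$j{\left(k \right)} = \left(-5 + k\right) \left(k + \sqrt{6 + k}\right)$ ($j{\left(k \right)} = \left(k - 5\right) \left(k + \sqrt{6 + k}\right) = \left(-5 + k\right) \left(k + \sqrt{6 + k}\right)$)
$J{\left(L \right)} = \frac{1}{L}$
$\left(-33645 + J{\left(j{\left(10 \right)} \right)}\right) + 9843 = \left(-33645 + \frac{1}{10^{2} - 50 - 5 \sqrt{6 + 10} + 10 \sqrt{6 + 10}}\right) + 9843 = \left(-33645 + \frac{1}{100 - 50 - 5 \sqrt{16} + 10 \sqrt{16}}\right) + 9843 = \left(-33645 + \frac{1}{100 - 50 - 20 + 10 \cdot 4}\right) + 9843 = \left(-33645 + \frac{1}{100 - 50 - 20 + 40}\right) + 9843 = \left(-33645 + \frac{1}{70}\right) + 9843 = - \frac{2355149}{70} + 9843 = - \frac{1666139}{70}$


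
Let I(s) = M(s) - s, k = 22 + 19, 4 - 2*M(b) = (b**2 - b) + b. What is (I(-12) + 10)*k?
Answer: -1968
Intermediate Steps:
M(b) = 2 - b**2/2 (M(b) = 2 - ((b**2 - b) + b)/2 = 2 - b**2/2)
k = 41
I(s) = 2 - s - s**2/2 (I(s) = (2 - s**2/2) - s = 2 - s - s**2/2)
(I(-12) + 10)*k = ((2 - 1*(-12) - 1/2*(-12)**2) + 10)*41 = ((2 + 12 - 1/2*144) + 10)*41 = ((2 + 12 - 72) + 10)*41 = (-58 + 10)*41 = -48*41 = -1968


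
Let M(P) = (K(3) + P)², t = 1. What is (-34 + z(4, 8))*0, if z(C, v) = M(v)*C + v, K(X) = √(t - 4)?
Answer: 0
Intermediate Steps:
K(X) = I*√3 (K(X) = √(1 - 4) = √(-3) = I*√3)
M(P) = (P + I*√3)² (M(P) = (I*√3 + P)² = (P + I*√3)²)
z(C, v) = v + C*(v + I*√3)² (z(C, v) = (v + I*√3)²*C + v = C*(v + I*√3)² + v = v + C*(v + I*√3)²)
(-34 + z(4, 8))*0 = (-34 + (8 + 4*(8 + I*√3)²))*0 = (-26 + 4*(8 + I*√3)²)*0 = 0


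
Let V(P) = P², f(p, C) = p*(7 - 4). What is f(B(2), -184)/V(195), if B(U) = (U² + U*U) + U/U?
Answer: 3/4225 ≈ 0.00071006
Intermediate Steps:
B(U) = 1 + 2*U² (B(U) = (U² + U²) + 1 = 2*U² + 1 = 1 + 2*U²)
f(p, C) = 3*p (f(p, C) = p*3 = 3*p)
f(B(2), -184)/V(195) = (3*(1 + 2*2²))/(195²) = (3*(1 + 2*4))/38025 = (3*(1 + 8))*(1/38025) = (3*9)*(1/38025) = 27*(1/38025) = 3/4225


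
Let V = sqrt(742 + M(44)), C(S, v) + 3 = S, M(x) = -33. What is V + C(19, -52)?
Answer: 16 + sqrt(709) ≈ 42.627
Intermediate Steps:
C(S, v) = -3 + S
V = sqrt(709) (V = sqrt(742 - 33) = sqrt(709) ≈ 26.627)
V + C(19, -52) = sqrt(709) + (-3 + 19) = sqrt(709) + 16 = 16 + sqrt(709)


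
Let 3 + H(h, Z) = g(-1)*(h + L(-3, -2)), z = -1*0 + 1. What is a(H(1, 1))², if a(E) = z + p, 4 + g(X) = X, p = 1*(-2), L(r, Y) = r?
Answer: 1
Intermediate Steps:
p = -2
g(X) = -4 + X
z = 1 (z = 0 + 1 = 1)
H(h, Z) = 12 - 5*h (H(h, Z) = -3 + (-4 - 1)*(h - 3) = -3 - 5*(-3 + h) = -3 + (15 - 5*h) = 12 - 5*h)
a(E) = -1 (a(E) = 1 - 2 = -1)
a(H(1, 1))² = (-1)² = 1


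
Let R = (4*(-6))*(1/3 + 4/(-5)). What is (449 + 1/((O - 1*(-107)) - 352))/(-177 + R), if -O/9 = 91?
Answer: -2388675/882056 ≈ -2.7081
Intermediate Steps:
O = -819 (O = -9*91 = -819)
R = 56/5 (R = -24*(1*(⅓) + 4*(-⅕)) = -24*(⅓ - ⅘) = -24*(-7/15) = 56/5 ≈ 11.200)
(449 + 1/((O - 1*(-107)) - 352))/(-177 + R) = (449 + 1/((-819 - 1*(-107)) - 352))/(-177 + 56/5) = (449 + 1/((-819 + 107) - 352))/(-829/5) = (449 + 1/(-712 - 352))*(-5/829) = (449 + 1/(-1064))*(-5/829) = (449 - 1/1064)*(-5/829) = (477735/1064)*(-5/829) = -2388675/882056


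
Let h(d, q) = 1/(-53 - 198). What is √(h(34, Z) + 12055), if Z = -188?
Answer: 2*√189869201/251 ≈ 109.80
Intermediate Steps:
h(d, q) = -1/251 (h(d, q) = 1/(-251) = -1/251)
√(h(34, Z) + 12055) = √(-1/251 + 12055) = √(3025804/251) = 2*√189869201/251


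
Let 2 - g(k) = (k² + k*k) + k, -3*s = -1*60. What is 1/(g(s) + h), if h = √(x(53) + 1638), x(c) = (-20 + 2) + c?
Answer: -818/667451 - √1673/667451 ≈ -0.0012868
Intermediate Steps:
x(c) = -18 + c
s = 20 (s = -(-1)*60/3 = -⅓*(-60) = 20)
h = √1673 (h = √((-18 + 53) + 1638) = √(35 + 1638) = √1673 ≈ 40.902)
g(k) = 2 - k - 2*k² (g(k) = 2 - ((k² + k*k) + k) = 2 - ((k² + k²) + k) = 2 - (2*k² + k) = 2 - (k + 2*k²) = 2 + (-k - 2*k²) = 2 - k - 2*k²)
1/(g(s) + h) = 1/((2 - 1*20 - 2*20²) + √1673) = 1/((2 - 20 - 2*400) + √1673) = 1/((2 - 20 - 800) + √1673) = 1/(-818 + √1673)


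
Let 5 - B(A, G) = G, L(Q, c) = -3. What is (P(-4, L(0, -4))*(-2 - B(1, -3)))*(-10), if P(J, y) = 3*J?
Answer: -1200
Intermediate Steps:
B(A, G) = 5 - G
(P(-4, L(0, -4))*(-2 - B(1, -3)))*(-10) = ((3*(-4))*(-2 - (5 - 1*(-3))))*(-10) = -12*(-2 - (5 + 3))*(-10) = -12*(-2 - 1*8)*(-10) = -12*(-2 - 8)*(-10) = -12*(-10)*(-10) = 120*(-10) = -1200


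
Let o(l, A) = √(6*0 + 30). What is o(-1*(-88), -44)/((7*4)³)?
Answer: √30/21952 ≈ 0.00024951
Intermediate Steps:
o(l, A) = √30 (o(l, A) = √(0 + 30) = √30)
o(-1*(-88), -44)/((7*4)³) = √30/((7*4)³) = √30/(28³) = √30/21952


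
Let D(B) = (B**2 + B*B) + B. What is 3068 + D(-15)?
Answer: 3503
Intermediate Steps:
D(B) = B + 2*B**2 (D(B) = (B**2 + B**2) + B = 2*B**2 + B = B + 2*B**2)
3068 + D(-15) = 3068 - 15*(1 + 2*(-15)) = 3068 - 15*(1 - 30) = 3068 - 15*(-29) = 3068 + 435 = 3503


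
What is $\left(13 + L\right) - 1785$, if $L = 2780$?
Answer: $1008$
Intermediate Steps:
$\left(13 + L\right) - 1785 = \left(13 + 2780\right) - 1785 = 2793 - 1785 = 1008$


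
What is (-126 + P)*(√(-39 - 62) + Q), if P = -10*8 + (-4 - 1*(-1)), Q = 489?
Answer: -102201 - 209*I*√101 ≈ -1.022e+5 - 2100.4*I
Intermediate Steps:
P = -83 (P = -80 + (-4 + 1) = -80 - 3 = -83)
(-126 + P)*(√(-39 - 62) + Q) = (-126 - 83)*(√(-39 - 62) + 489) = -209*(√(-101) + 489) = -209*(I*√101 + 489) = -209*(489 + I*√101) = -102201 - 209*I*√101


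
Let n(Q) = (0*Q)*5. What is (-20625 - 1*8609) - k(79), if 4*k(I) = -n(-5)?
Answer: -29234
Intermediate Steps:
n(Q) = 0 (n(Q) = 0*5 = 0)
k(I) = 0 (k(I) = (-1*0)/4 = (1/4)*0 = 0)
(-20625 - 1*8609) - k(79) = (-20625 - 1*8609) - 1*0 = (-20625 - 8609) + 0 = -29234 + 0 = -29234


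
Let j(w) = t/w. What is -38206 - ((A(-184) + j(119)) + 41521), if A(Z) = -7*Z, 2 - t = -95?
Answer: -9640882/119 ≈ -81016.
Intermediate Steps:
t = 97 (t = 2 - 1*(-95) = 2 + 95 = 97)
j(w) = 97/w
-38206 - ((A(-184) + j(119)) + 41521) = -38206 - ((-7*(-184) + 97/119) + 41521) = -38206 - ((1288 + 97*(1/119)) + 41521) = -38206 - ((1288 + 97/119) + 41521) = -38206 - (153369/119 + 41521) = -38206 - 1*5094368/119 = -38206 - 5094368/119 = -9640882/119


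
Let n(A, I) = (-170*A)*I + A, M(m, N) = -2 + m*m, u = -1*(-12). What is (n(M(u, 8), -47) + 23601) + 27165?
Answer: 1185488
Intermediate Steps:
u = 12
M(m, N) = -2 + m**2
n(A, I) = A - 170*A*I (n(A, I) = -170*A*I + A = A - 170*A*I)
(n(M(u, 8), -47) + 23601) + 27165 = ((-2 + 12**2)*(1 - 170*(-47)) + 23601) + 27165 = ((-2 + 144)*(1 + 7990) + 23601) + 27165 = (142*7991 + 23601) + 27165 = (1134722 + 23601) + 27165 = 1158323 + 27165 = 1185488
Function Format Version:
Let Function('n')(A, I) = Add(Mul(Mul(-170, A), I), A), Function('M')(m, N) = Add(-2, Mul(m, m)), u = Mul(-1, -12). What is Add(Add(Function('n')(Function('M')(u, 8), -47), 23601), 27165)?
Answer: 1185488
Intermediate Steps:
u = 12
Function('M')(m, N) = Add(-2, Pow(m, 2))
Function('n')(A, I) = Add(A, Mul(-170, A, I)) (Function('n')(A, I) = Add(Mul(-170, A, I), A) = Add(A, Mul(-170, A, I)))
Add(Add(Function('n')(Function('M')(u, 8), -47), 23601), 27165) = Add(Add(Mul(Add(-2, Pow(12, 2)), Add(1, Mul(-170, -47))), 23601), 27165) = Add(Add(Mul(Add(-2, 144), Add(1, 7990)), 23601), 27165) = Add(Add(Mul(142, 7991), 23601), 27165) = Add(Add(1134722, 23601), 27165) = Add(1158323, 27165) = 1185488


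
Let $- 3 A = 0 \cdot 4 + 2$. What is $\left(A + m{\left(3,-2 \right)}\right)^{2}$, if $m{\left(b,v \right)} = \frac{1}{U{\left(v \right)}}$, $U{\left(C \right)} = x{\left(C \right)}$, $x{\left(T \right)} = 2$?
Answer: $\frac{1}{36} \approx 0.027778$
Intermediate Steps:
$U{\left(C \right)} = 2$
$A = - \frac{2}{3}$ ($A = - \frac{0 \cdot 4 + 2}{3} = - \frac{0 + 2}{3} = \left(- \frac{1}{3}\right) 2 = - \frac{2}{3} \approx -0.66667$)
$m{\left(b,v \right)} = \frac{1}{2}$
$\left(A + m{\left(3,-2 \right)}\right)^{2} = \left(- \frac{2}{3} + \frac{1}{2}\right)^{2} = \left(- \frac{1}{6}\right)^{2} = \frac{1}{36}$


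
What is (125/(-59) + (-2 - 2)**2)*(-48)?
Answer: -39312/59 ≈ -666.30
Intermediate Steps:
(125/(-59) + (-2 - 2)**2)*(-48) = (125*(-1/59) + (-4)**2)*(-48) = (-125/59 + 16)*(-48) = (819/59)*(-48) = -39312/59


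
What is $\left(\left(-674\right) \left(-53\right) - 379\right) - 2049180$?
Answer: $-2013837$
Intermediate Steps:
$\left(\left(-674\right) \left(-53\right) - 379\right) - 2049180 = \left(35722 - 379\right) - 2049180 = 35343 - 2049180 = -2013837$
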